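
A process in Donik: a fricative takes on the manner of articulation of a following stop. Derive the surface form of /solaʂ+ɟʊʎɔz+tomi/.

/ʂ/ is a voiceless retroflex fricative. The following trigger /ɟ/ is a stop, so /ʂ/ must become a stop as well.
Changing only its manner to stop gives [ʈ] — the voiceless retroflex stop.
At the second juncture, /z/ likewise becomes [d] adjacent to /t/.

[solaʈɟʊʎɔdtomi]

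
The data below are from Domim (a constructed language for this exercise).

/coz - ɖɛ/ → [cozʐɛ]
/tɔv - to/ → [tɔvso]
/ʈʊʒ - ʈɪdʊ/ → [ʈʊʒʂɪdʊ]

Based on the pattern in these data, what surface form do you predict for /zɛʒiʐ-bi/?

[zɛʒiʐβi]

The data show progressive manner assimilation: /ɖ/ → [ʐ] after /z/; /t/ → [s] after /v/; /ʈ/ → [ʂ] after /ʒ/. In each pair only manner changes, matching the preceding consonant, while place and voice stay constant.
/b/ is a voiced bilabial stop. The preceding trigger /ʐ/ is a fricative, so /b/ must become a fricative as well.
A voiced bilabial fricative is [β], so the surface segment is [β].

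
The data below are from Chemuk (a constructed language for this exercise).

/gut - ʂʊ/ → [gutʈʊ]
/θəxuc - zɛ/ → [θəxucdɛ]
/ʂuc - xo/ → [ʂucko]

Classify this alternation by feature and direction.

progressive manner assimilation

The segment that alternates is /ʂ/, which surfaces as [ʈ] when adjacent to /t/.
/ʂ/ is a fricative while /t/ is a stop; the output [ʈ] is a stop, matching the trigger — so the feature that spreads is manner.
Place and voice are unchanged, so the assimilation is partial, not total.
The same holds elsewhere in the data: /z/ → [d] after /c/ (fricative → stop, matching a stop); /x/ → [k] after /c/ (fricative → stop, matching a stop) — only manner changes, and always toward the preceding segment.
The trigger is the preceding segment, so the direction is progressive (perseverative).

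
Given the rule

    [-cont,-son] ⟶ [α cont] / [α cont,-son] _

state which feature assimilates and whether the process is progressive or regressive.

progressive manner assimilation

The shared variable α links the value of [cont] on the target to that of the neighbouring obstruent. [cont] distinguishes stops from fricatives — a manner-of-articulation feature — so this is manner assimilation.
Since the environment is written before the underscore, the trigger precedes the target; the direction is progressive.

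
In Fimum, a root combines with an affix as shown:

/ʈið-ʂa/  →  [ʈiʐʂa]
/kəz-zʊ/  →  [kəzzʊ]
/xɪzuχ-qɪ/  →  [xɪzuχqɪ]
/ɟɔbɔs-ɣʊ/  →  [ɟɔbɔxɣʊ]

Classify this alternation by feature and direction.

regressive place assimilation

The segment that alternates is /ð/, which surfaces as [ʐ] when adjacent to /ʂ/.
/ð/ is dental while /ʂ/ is retroflex; the output [ʐ] is retroflex, matching the trigger — so the feature that spreads is place.
Manner and voice are unchanged, so the assimilation is partial, not total.
The other alternating form patterns the same way: /s/ → [x] before /ɣ/ (alveolar → velar, matching velar) — only place changes, and always toward the following segment.
No alternation appears in [kəzzʊ], [xɪzuχqɪ]: there the adjacent consonants already agree in place (/z/ and /z/ are both alveolar; /χ/ and /q/ are both uvular), so these forms are consistent with the same rule.
Since the segment that changes precedes the conditioning segment, the assimilation is regressive.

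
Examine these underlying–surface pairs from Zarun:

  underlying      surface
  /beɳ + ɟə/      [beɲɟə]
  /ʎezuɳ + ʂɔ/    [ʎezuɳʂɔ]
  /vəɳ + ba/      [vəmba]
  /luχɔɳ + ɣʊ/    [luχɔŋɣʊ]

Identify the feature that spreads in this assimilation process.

place

The segment that alternates is /ɳ/, which surfaces as [ɲ] when adjacent to /ɟ/.
The change retroflex → palatal matches the place of the following /ɟ/, identifying this as place assimilation.
The same holds elsewhere in the data: /ɳ/ → [m] before /b/ (retroflex → bilabial, matching bilabial); /ɳ/ → [ŋ] before /ɣ/ (retroflex → velar, matching velar) — only place changes, and always toward the following segment.
No alternation appears in [ʎezuɳʂɔ]: there the adjacent consonants already agree in place (/ɳ/ and /ʂ/ are both retroflex), so this form is consistent with the same rule.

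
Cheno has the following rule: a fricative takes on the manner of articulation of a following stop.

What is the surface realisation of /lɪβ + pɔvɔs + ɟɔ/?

[lɪbpɔvɔtɟɔ]

/β/ is a voiced bilabial fricative. The following trigger /p/ is a stop, so /β/ must become a stop as well.
A voiced bilabial stop is [b], so the surface segment is [b].
At the second juncture, /s/ likewise becomes [t] adjacent to /ɟ/.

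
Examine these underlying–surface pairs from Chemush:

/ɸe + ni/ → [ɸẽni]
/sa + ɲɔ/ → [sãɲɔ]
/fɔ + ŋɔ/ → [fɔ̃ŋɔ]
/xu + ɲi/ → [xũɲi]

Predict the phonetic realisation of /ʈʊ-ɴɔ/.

[ʈʊ̃ɴɔ]

The data show regressive nasality assimilation (vowel nasalisation): /e/ → [ẽ] before /n/; /a/ → [ã] before /ɲ/; /ɔ/ → [ɔ̃] before /ŋ/; /u/ → [ũ] before /ɲ/ — a vowel is nasalised by an immediately following nasal consonant.
/ʊ/ sits next to the nasal /ɴ/ and is therefore nasalised to [ʊ̃].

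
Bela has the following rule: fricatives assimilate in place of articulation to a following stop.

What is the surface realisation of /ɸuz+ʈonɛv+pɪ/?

[ɸuʐʈonɛβpɪ]

/z/ is a voiced alveolar fricative. The following trigger /ʈ/ is retroflex, so /z/ must become retroflex as well.
Changing only its place to retroflex gives [ʐ] — the voiced retroflex fricative.
At the second juncture, /v/ likewise becomes [β] adjacent to /p/.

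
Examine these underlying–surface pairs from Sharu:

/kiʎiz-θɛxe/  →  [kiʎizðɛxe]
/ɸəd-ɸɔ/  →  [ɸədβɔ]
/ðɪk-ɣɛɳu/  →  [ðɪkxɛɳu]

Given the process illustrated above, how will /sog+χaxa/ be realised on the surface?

[sogʁaxa]

The data show progressive voicing assimilation: /θ/ → [ð] after /z/; /ɸ/ → [β] after /d/; /ɣ/ → [x] after /k/. In each pair only voicing changes, matching the preceding consonant, while place and manner stay constant.
/χ/ is a voiceless uvular fricative. The preceding trigger /g/ is voiced, so /χ/ must become voiced as well.
Changing only its voicing to voiced gives [ʁ] — the voiced uvular fricative.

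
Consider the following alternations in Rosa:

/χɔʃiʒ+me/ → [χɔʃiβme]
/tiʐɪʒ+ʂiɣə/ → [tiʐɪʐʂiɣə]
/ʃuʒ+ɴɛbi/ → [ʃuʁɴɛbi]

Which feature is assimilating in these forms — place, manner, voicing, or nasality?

place

The segment that alternates is /ʒ/, which surfaces as [β] when adjacent to /m/.
The change postalveolar → bilabial matches the place of the following /m/, identifying this as place assimilation.
The same holds elsewhere in the data: /ʒ/ → [ʐ] before /ʂ/ (postalveolar → retroflex, matching retroflex); /ʒ/ → [ʁ] before /ɴ/ (postalveolar → uvular, matching uvular) — only place changes, and always toward the following segment.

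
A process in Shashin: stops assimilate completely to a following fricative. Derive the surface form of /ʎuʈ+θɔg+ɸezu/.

[ʎuθθɔɸɸezu]

/ʈ/ is the segment targeted by the rule; it sits immediately before /θ/, so it assimilates completely and surfaces as [θ].
At the second juncture, /g/ likewise becomes [ɸ] adjacent to /ɸ/.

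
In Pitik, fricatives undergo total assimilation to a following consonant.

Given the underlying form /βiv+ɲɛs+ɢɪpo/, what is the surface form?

/v/ is the segment targeted by the rule; it sits immediately before /ɲ/, so it assimilates completely and surfaces as [ɲ].
At the second juncture, /s/ likewise becomes [ɢ] adjacent to /ɢ/.

[βiɲɲɛɢɢɪpo]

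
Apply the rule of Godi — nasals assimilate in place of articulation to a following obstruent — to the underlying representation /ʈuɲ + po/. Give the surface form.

[ʈumpo]

/ɲ/ is a voiced palatal nasal. The following trigger /p/ is bilabial, so /ɲ/ must become bilabial as well.
A voiced bilabial nasal is [m], so the surface segment is [m].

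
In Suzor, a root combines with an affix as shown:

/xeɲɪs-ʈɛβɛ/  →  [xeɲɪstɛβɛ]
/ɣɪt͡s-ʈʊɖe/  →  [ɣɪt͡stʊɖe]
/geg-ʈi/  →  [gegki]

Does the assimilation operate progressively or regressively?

progressive

Comparing underlying and surface forms, /ʈ/ → [t] is the alternation; the neighbouring /s/ is constant.
/ʈ/ is retroflex while /s/ is alveolar; the output [t] is alveolar, matching the trigger — so the feature that spreads is place.
The other alternating forms pattern the same way: /ʈ/ → [t] after /t͡s/ (retroflex → alveolar, matching alveolar); /ʈ/ → [k] after /g/ (retroflex → velar, matching velar) — only place changes, and always toward the preceding segment.
Since the segment that changes follows the conditioning segment, the assimilation is progressive.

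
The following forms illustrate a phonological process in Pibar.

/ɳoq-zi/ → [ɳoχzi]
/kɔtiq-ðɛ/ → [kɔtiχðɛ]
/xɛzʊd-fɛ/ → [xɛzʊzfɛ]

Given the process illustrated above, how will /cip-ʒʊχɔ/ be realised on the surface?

The data show regressive manner assimilation: /q/ → [χ] before /z/; /q/ → [χ] before /ð/; /d/ → [z] before /f/. In each pair only manner changes, matching the following consonant, while place and voice stay constant.
The rule targets /p/ (voiceless bilabial stop), which sits before the trigger /ʒ/ (fricative).
The voiceless bilabial fricative is [ɸ], so /p/ → [ɸ].

[ciɸʒʊχɔ]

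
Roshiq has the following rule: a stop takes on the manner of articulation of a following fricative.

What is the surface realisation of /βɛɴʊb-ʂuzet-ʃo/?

The rule targets /b/ (voiced bilabial stop), which sits before the trigger /ʂ/ (fricative).
The voiced bilabial fricative is [β], so /b/ → [β].
At the second juncture, /t/ likewise becomes [s] adjacent to /ʃ/.

[βɛɴʊβʂuzesʃo]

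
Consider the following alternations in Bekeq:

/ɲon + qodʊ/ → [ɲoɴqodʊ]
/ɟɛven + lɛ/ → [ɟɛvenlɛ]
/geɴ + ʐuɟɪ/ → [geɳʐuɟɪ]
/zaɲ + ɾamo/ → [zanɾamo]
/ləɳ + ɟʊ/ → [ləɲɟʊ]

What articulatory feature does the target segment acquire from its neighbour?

Comparing underlying and surface forms, /n/ → [ɴ] is the alternation; the neighbouring /q/ is constant.
/n/ is alveolar while /q/ is uvular; the output [ɴ] is uvular, matching the trigger — so the feature that spreads is place.
The other alternating forms pattern the same way: /ɴ/ → [ɳ] before /ʐ/ (uvular → retroflex, matching retroflex); /ɲ/ → [n] before /ɾ/ (palatal → alveolar, matching alveolar); /ɳ/ → [ɲ] before /ɟ/ (retroflex → palatal, matching palatal) — only place changes, and always toward the following segment.
No alternation appears in [ɟɛvenlɛ]: there the adjacent consonants already agree in place (/n/ and /l/ are both alveolar), so this form is consistent with the same rule.

place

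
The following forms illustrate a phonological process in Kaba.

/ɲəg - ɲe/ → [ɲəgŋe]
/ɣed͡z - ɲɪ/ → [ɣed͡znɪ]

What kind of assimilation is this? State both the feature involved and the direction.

progressive place assimilation

The segment that alternates is /ɲ/, which surfaces as [ŋ] when adjacent to /g/.
/ɲ/ is palatal while /g/ is velar; the output [ŋ] is velar, matching the trigger — so the feature that spreads is place.
Manner and voice are unchanged, so the assimilation is partial, not total.
The other alternating form patterns the same way: /ɲ/ → [n] after /d͡z/ (palatal → alveolar, matching alveolar) — only place changes, and always toward the preceding segment.
Since the segment that changes follows the conditioning segment, the assimilation is progressive.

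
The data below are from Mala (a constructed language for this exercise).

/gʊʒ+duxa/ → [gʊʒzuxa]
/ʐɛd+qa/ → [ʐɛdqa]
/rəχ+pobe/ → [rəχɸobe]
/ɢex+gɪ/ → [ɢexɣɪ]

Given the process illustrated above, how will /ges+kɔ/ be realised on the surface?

The data show progressive manner assimilation: /d/ → [z] after /ʒ/; /p/ → [ɸ] after /χ/; /g/ → [ɣ] after /x/. In each pair only manner changes, matching the preceding consonant, while place and voice stay constant.
Nothing changes in [ʐɛdqa]: there the adjacent consonants already agree in manner (/q/ and /d/ are both stops), so this form is consistent with the same rule.
The rule targets /k/ (voiceless velar stop), which sits after the trigger /s/ (fricative).
The voiceless velar fricative is [x], so /k/ → [x].

[gesxɔ]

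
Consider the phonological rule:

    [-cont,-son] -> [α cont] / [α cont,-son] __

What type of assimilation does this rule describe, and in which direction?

progressive manner assimilation

The shared variable α links the value of [cont] on the target to that of the neighbouring obstruent. [cont] distinguishes stops from fricatives — a manner-of-articulation feature — so this is manner assimilation.
Since the environment is written before the underscore, the trigger precedes the target; the direction is progressive.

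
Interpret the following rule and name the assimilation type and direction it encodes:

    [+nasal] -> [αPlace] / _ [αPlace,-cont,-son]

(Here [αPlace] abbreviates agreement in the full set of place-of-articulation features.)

regressive place assimilation

The rule copies the place features (abbreviated [Place]) from the environment onto the target, so the assimilating feature is place.
The conditioning segment sits to the right of the focus bar, meaning the trigger follows the segment that changes — regressive assimilation.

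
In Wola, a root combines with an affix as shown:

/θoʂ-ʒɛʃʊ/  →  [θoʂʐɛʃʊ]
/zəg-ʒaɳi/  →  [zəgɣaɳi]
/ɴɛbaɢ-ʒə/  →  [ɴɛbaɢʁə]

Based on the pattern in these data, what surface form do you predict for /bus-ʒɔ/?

[buszɔ]

The data show progressive place assimilation: /ʒ/ → [ʐ] after /ʂ/; /ʒ/ → [ɣ] after /g/; /ʒ/ → [ʁ] after /ɢ/. In each pair only place changes, matching the preceding consonant, while manner and voice stay constant.
The rule targets /ʒ/ (voiced postalveolar fricative), which sits after the trigger /s/ (alveolar).
Changing only its place to alveolar gives [z] — the voiced alveolar fricative.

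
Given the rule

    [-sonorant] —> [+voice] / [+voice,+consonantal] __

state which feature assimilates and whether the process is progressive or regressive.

The structural change is [+voice], and the conditioning segment [+voice,+consonantal] (a voiced consonant) is itself voiced, so the target comes to share the voicing of its neighbour — voicing assimilation.
Since the environment is written before the underscore, the trigger precedes the target; the direction is progressive.

progressive voicing assimilation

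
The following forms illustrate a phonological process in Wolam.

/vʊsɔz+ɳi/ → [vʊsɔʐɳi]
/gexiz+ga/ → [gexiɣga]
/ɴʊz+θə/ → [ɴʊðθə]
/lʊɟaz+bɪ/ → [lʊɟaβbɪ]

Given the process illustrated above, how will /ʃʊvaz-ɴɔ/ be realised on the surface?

[ʃʊvaʁɴɔ]

The data show regressive place assimilation: /z/ → [ʐ] before /ɳ/; /z/ → [ɣ] before /g/; /z/ → [ð] before /θ/; /z/ → [β] before /b/. In each pair only place changes, matching the following consonant, while manner and voice stay constant.
The rule targets /z/ (voiced alveolar fricative), which sits before the trigger /ɴ/ (uvular).
Changing only its place to uvular gives [ʁ] — the voiced uvular fricative.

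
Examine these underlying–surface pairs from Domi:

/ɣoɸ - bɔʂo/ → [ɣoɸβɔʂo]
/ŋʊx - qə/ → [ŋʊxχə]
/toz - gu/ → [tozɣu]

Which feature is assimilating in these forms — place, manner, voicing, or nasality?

Comparing underlying and surface forms, /b/ → [β] is the alternation; the neighbouring /ɸ/ is constant.
The change stop → fricative matches the manner of the preceding /ɸ/, identifying this as manner assimilation.
The same holds elsewhere in the data: /q/ → [χ] after /x/ (stop → fricative, matching a fricative); /g/ → [ɣ] after /z/ (stop → fricative, matching a fricative) — only manner changes, and always toward the preceding segment.

manner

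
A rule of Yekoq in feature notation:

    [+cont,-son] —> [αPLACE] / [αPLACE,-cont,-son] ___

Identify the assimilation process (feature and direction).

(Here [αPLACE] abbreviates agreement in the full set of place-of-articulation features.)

progressive place assimilation

The shared variable α links the value of the place features (abbreviated [PLACE]) on the target to the same value on the neighbouring segment, so place is the feature that assimilates.
Since the environment is written before the underscore, the trigger precedes the target; the direction is progressive.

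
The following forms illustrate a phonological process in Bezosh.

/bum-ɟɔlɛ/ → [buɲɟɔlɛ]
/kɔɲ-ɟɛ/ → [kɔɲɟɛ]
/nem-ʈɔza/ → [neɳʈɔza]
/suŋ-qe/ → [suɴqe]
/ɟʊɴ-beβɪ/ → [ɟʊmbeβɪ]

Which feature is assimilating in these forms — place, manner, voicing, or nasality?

place

Comparing underlying and surface forms, /m/ → [ɲ] is the alternation; the neighbouring /ɟ/ is constant.
The change bilabial → palatal matches the place of the following /ɟ/, identifying this as place assimilation.
The other alternating forms pattern the same way: /m/ → [ɳ] before /ʈ/ (bilabial → retroflex, matching retroflex); /ŋ/ → [ɴ] before /q/ (velar → uvular, matching uvular); /ɴ/ → [m] before /b/ (uvular → bilabial, matching bilabial) — only place changes, and always toward the following segment.
Nothing changes in [kɔɲɟɛ]: there the adjacent consonants already agree in place (/ɲ/ and /ɟ/ are both palatal), so this form is consistent with the same rule.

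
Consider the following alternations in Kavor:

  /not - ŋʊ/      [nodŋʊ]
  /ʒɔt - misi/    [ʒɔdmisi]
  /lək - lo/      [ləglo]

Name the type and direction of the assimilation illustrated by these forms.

regressive voicing assimilation

Underlying /t/ is realised as [d] next to /ŋ/; /ŋ/ itself does not change.
/t/ is voiceless while /ŋ/ is voiced; the output [d] is voiced, matching the trigger — so the feature that spreads is voicing.
Place and manner are unchanged, so the assimilation is partial, not total.
The other alternating forms pattern the same way: /t/ → [d] before /m/ (voiceless → voiced, matching voiced); /k/ → [g] before /l/ (voiceless → voiced, matching voiced) — only voicing changes, and always toward the following segment.
The trigger is the following segment, so the direction is regressive (anticipatory).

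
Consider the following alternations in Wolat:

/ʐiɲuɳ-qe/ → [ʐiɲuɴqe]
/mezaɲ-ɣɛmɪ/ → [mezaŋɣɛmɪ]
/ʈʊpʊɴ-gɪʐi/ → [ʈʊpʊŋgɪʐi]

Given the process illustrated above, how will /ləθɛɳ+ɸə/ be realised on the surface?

The data show regressive place assimilation: /ɳ/ → [ɴ] before /q/; /ɲ/ → [ŋ] before /ɣ/; /ɴ/ → [ŋ] before /g/. In each pair only place changes, matching the following consonant, while manner and voice stay constant.
The rule targets /ɳ/ (voiced retroflex nasal), which sits before the trigger /ɸ/ (bilabial).
Changing only its place to bilabial gives [m] — the voiced bilabial nasal.

[ləθɛmɸə]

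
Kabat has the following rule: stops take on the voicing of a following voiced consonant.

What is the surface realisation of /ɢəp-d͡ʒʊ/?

[ɢəbd͡ʒʊ]

The rule targets /p/ (voiceless bilabial stop), which sits before the trigger /d͡ʒ/ (voiced).
Changing only its voicing to voiced gives [b] — the voiced bilabial stop.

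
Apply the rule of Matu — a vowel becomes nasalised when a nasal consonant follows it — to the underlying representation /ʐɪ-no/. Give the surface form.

/ɪ/ sits next to the nasal /n/ and is therefore nasalised to [ɪ̃].

[ʐɪ̃no]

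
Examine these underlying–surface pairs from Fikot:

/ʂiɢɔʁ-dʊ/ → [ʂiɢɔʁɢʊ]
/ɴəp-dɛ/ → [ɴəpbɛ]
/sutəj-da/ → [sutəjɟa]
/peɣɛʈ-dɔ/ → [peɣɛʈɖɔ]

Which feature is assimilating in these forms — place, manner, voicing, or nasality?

place

Underlying /d/ is realised as [ɢ] next to /ʁ/; /ʁ/ itself does not change.
/d/ is alveolar while /ʁ/ is uvular; the output [ɢ] is uvular, matching the trigger — so the feature that spreads is place.
The other alternating forms pattern the same way: /d/ → [b] after /p/ (alveolar → bilabial, matching bilabial); /d/ → [ɟ] after /j/ (alveolar → palatal, matching palatal); /d/ → [ɖ] after /ʈ/ (alveolar → retroflex, matching retroflex) — only place changes, and always toward the preceding segment.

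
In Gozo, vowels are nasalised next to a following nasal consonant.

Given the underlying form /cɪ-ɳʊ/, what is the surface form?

/ɪ/ sits next to the nasal /ɳ/ and is therefore nasalised to [ɪ̃].

[cɪ̃ɳʊ]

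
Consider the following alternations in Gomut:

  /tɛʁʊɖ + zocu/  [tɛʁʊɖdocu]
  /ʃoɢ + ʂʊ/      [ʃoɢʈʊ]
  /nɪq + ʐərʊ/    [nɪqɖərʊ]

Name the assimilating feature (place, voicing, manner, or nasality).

Underlying /z/ is realised as [d] next to /ɖ/; /ɖ/ itself does not change.
/z/ is a fricative while /ɖ/ is a stop; the output [d] is a stop, matching the trigger — so the feature that spreads is manner.
The other alternating forms pattern the same way: /ʂ/ → [ʈ] after /ɢ/ (fricative → stop, matching a stop); /ʐ/ → [ɖ] after /q/ (fricative → stop, matching a stop) — only manner changes, and always toward the preceding segment.

manner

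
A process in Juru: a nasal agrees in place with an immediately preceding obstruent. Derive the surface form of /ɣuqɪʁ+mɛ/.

/m/ is a voiced bilabial nasal. The preceding trigger /ʁ/ is uvular, so /m/ must become uvular as well.
A voiced uvular nasal is [ɴ], so the surface segment is [ɴ].

[ɣuqɪʁɴɛ]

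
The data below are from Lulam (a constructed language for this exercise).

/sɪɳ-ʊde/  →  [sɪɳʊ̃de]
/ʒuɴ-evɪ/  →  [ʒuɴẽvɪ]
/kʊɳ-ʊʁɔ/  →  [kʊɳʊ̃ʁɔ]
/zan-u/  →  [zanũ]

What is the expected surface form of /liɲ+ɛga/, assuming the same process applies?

The data show progressive nasality assimilation (vowel nasalisation): /ʊ/ → [ʊ̃] after /ɳ/; /e/ → [ẽ] after /ɴ/; /u/ → [ũ] after /n/ — a vowel is nasalised by an immediately preceding nasal consonant.
/ɛ/ sits next to the nasal /ɲ/ and is therefore nasalised to [ɛ̃].

[liɲɛ̃ga]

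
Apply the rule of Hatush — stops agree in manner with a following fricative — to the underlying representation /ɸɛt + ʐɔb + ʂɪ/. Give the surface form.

The rule targets /t/ (voiceless alveolar stop), which sits before the trigger /ʐ/ (fricative).
The voiceless alveolar fricative is [s], so /t/ → [s].
At the second juncture, /b/ likewise becomes [β] adjacent to /ʂ/.

[ɸɛsʐɔβʂɪ]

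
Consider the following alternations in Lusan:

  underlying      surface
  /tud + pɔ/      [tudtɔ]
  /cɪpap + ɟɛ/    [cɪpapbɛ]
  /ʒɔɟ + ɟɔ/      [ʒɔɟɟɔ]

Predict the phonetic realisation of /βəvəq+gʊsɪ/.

The data show progressive place assimilation: /p/ → [t] after /d/; /ɟ/ → [b] after /p/. In each pair only place changes, matching the preceding consonant, while manner and voice stay constant.
No alternation appears in [ʒɔɟɟɔ]: there the adjacent consonants already agree in place (/ɟ/ and /ɟ/ are both palatal), so this form is consistent with the same rule.
/g/ is a voiced velar stop. The preceding trigger /q/ is uvular, so /g/ must become uvular as well.
The voiced uvular stop is [ɢ], so /g/ → [ɢ].

[βəvəqɢʊsɪ]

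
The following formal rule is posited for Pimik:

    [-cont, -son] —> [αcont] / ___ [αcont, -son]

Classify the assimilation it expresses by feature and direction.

The shared variable α links the value of [cont] on the target to that of the neighbouring obstruent. [cont] distinguishes stops from fricatives — a manner-of-articulation feature — so this is manner assimilation.
The conditioning segment sits to the right of the focus bar, meaning the trigger follows the segment that changes — regressive assimilation.

regressive manner assimilation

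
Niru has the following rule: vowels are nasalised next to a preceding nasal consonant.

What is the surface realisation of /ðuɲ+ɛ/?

/ɛ/ sits next to the nasal /ɲ/ and is therefore nasalised to [ɛ̃].

[ðuɲɛ̃]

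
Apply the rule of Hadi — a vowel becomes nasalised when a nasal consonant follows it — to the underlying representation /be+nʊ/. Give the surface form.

/e/ sits next to the nasal /n/ and is therefore nasalised to [ẽ].

[bẽnʊ]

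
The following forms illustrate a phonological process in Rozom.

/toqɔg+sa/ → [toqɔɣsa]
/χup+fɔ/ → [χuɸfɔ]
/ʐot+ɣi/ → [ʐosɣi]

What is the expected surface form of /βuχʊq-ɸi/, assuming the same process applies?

[βuχʊχɸi]

The data show regressive manner assimilation: /g/ → [ɣ] before /s/; /p/ → [ɸ] before /f/; /t/ → [s] before /ɣ/. In each pair only manner changes, matching the following consonant, while place and voice stay constant.
The rule targets /q/ (voiceless uvular stop), which sits before the trigger /ɸ/ (fricative).
Changing only its manner to fricative gives [χ] — the voiceless uvular fricative.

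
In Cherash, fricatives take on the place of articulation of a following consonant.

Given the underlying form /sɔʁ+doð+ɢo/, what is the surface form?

/ʁ/ is a voiced uvular fricative. The following trigger /d/ is alveolar, so /ʁ/ must become alveolar as well.
A voiced alveolar fricative is [z], so the surface segment is [z].
The same rule applies at the second boundary: /ð/ → [ʁ] next to /ɢ/.

[sɔzdoʁɢo]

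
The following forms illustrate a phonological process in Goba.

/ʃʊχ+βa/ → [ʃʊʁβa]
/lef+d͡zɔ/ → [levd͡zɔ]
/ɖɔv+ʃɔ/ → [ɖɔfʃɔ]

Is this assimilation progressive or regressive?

regressive

Comparing underlying and surface forms, /χ/ → [ʁ] is the alternation; the neighbouring /β/ is constant.
/χ/ is voiceless while /β/ is voiced; the output [ʁ] is voiced, matching the trigger — so the feature that spreads is voicing.
The other alternating forms pattern the same way: /f/ → [v] before /d͡z/ (voiceless → voiced, matching voiced); /v/ → [f] before /ʃ/ (voiced → voiceless, matching voiceless) — only voicing changes, and always toward the following segment.
Since the segment that changes precedes the conditioning segment, the assimilation is regressive.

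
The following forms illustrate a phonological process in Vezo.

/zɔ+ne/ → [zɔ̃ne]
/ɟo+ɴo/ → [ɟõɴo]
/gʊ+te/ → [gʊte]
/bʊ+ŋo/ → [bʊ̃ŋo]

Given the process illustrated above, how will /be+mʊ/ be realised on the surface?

[bẽmʊ]

The data show regressive nasality assimilation (vowel nasalisation): /ɔ/ → [ɔ̃] before /n/; /o/ → [õ] before /ɴ/; /ʊ/ → [ʊ̃] before /ŋ/ — a vowel is nasalised by an immediately following nasal consonant.
No change occurs in [gʊte] because the vowel at the boundary is adjacent to an oral consonant, not a nasal (/ʊ/ next to /t/).
/e/ sits next to the nasal /m/ and is therefore nasalised to [ẽ].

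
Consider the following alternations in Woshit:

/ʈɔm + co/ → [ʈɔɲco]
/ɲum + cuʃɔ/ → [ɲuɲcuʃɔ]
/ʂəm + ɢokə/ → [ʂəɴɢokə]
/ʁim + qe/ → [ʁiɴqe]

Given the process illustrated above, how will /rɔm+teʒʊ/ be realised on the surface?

[rɔnteʒʊ]

The data show regressive place assimilation: /m/ → [ɲ] before /c/; /m/ → [ɴ] before /ɢ/; /m/ → [ɴ] before /q/. In each pair only place changes, matching the following consonant, while manner and voice stay constant.
/m/ is a voiced bilabial nasal. The following trigger /t/ is alveolar, so /m/ must become alveolar as well.
The voiced alveolar nasal is [n], so /m/ → [n].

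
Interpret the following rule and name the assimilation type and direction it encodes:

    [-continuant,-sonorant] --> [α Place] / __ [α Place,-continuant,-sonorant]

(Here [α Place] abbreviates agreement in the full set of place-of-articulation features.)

The shared variable α links the value of the place features (abbreviated [Place]) on the target to the same value on the neighbouring segment, so place is the feature that assimilates.
The conditioning segment sits to the right of the focus bar, meaning the trigger follows the segment that changes — regressive assimilation.

regressive place assimilation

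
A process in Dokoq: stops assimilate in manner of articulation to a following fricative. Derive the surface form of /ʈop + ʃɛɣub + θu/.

[ʈoɸʃɛɣuβθu]

/p/ is a voiceless bilabial stop. The following trigger /ʃ/ is a fricative, so /p/ must become a fricative as well.
The voiceless bilabial fricative is [ɸ], so /p/ → [ɸ].
At the second juncture, /b/ likewise becomes [β] adjacent to /θ/.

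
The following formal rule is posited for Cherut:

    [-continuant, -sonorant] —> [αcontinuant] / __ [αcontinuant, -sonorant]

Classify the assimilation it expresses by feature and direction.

regressive manner assimilation

The shared variable α links the value of [continuant] on the target to that of the neighbouring obstruent. [continuant] distinguishes stops from fricatives — a manner-of-articulation feature — so this is manner assimilation.
The conditioning segment sits to the right of the focus bar, meaning the trigger follows the segment that changes — regressive assimilation.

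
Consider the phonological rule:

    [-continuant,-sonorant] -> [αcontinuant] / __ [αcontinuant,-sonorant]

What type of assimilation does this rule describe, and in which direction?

The shared variable α links the value of [continuant] on the target to that of the neighbouring obstruent. [continuant] distinguishes stops from fricatives — a manner-of-articulation feature — so this is manner assimilation.
The conditioning segment sits to the right of the focus bar, meaning the trigger follows the segment that changes — regressive assimilation.

regressive manner assimilation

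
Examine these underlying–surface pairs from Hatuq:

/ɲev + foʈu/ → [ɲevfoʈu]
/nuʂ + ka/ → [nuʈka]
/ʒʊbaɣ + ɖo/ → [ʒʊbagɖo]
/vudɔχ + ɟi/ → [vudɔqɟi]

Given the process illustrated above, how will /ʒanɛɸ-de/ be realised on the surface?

[ʒanɛpde]

The data show regressive manner assimilation: /ʂ/ → [ʈ] before /k/; /ɣ/ → [g] before /ɖ/; /χ/ → [q] before /ɟ/. In each pair only manner changes, matching the following consonant, while place and voice stay constant.
Nothing changes in [ɲevfoʈu]: there the adjacent consonants already agree in manner (/v/ and /f/ are both fricatives), so this form is consistent with the same rule.
/ɸ/ is a voiceless bilabial fricative. The following trigger /d/ is a stop, so /ɸ/ must become a stop as well.
A voiceless bilabial stop is [p], so the surface segment is [p].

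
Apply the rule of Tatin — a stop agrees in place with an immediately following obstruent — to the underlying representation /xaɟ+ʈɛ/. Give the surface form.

The rule targets /ɟ/ (voiced palatal stop), which sits before the trigger /ʈ/ (retroflex).
Changing only its place to retroflex gives [ɖ] — the voiced retroflex stop.

[xaɖʈɛ]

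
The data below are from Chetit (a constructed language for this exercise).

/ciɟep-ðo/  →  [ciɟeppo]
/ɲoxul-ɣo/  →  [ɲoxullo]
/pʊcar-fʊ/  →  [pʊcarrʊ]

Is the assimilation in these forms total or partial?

The segment that alternates is /ð/, which surfaces as [p] when adjacent to /p/.
The output [p] is identical to the trigger /p/ — every feature (place, manner, voicing) has been copied — so this is total assimilation.
The other forms behave the same way: /ɣ/ → [l] after /l/; /f/ → [r] after /r/ — in each case the output is a copy of the preceding consonant.

total assimilation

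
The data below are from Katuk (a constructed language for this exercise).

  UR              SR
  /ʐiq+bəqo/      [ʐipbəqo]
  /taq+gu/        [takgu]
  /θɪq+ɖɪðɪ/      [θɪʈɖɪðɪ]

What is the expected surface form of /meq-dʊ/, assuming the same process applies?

[metdʊ]

The data show regressive place assimilation: /q/ → [p] before /b/; /q/ → [k] before /g/; /q/ → [ʈ] before /ɖ/. In each pair only place changes, matching the following consonant, while manner and voice stay constant.
The rule targets /q/ (voiceless uvular stop), which sits before the trigger /d/ (alveolar).
The voiceless alveolar stop is [t], so /q/ → [t].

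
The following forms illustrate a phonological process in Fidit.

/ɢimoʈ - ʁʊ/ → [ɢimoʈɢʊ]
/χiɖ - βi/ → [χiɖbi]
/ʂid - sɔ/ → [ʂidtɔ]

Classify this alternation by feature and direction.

The segment that alternates is /ʁ/, which surfaces as [ɢ] when adjacent to /ʈ/.
The change fricative → stop matches the manner of the preceding /ʈ/, identifying this as manner assimilation.
Place and voice are unchanged, so the assimilation is partial, not total.
The same holds elsewhere in the data: /β/ → [b] after /ɖ/ (fricative → stop, matching a stop); /s/ → [t] after /d/ (fricative → stop, matching a stop) — only manner changes, and always toward the preceding segment.
Since the segment that changes follows the conditioning segment, the assimilation is progressive.

progressive manner assimilation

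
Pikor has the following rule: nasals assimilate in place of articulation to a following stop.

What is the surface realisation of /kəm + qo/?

[kəɴqo]

The rule targets /m/ (voiced bilabial nasal), which sits before the trigger /q/ (uvular).
The voiced uvular nasal is [ɴ], so /m/ → [ɴ].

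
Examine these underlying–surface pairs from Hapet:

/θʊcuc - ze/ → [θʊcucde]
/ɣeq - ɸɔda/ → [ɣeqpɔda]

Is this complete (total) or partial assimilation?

partial assimilation

Comparing underlying and surface forms, /z/ → [d] is the alternation; the neighbouring /c/ is constant.
The change fricative → stop matches the manner of the preceding /c/, identifying this as manner assimilation.
Place and voice are unchanged, so the assimilation is partial, not total.
The same holds elsewhere in the data: /ɸ/ → [p] after /q/ (fricative → stop, matching a stop) — only manner changes, and always toward the preceding segment.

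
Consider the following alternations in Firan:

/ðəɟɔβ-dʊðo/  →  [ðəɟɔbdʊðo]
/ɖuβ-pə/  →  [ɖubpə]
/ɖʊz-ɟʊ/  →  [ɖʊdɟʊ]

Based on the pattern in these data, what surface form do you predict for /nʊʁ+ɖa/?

The data show regressive manner assimilation: /β/ → [b] before /d/; /β/ → [b] before /p/; /z/ → [d] before /ɟ/. In each pair only manner changes, matching the following consonant, while place and voice stay constant.
The rule targets /ʁ/ (voiced uvular fricative), which sits before the trigger /ɖ/ (stop).
The voiced uvular stop is [ɢ], so /ʁ/ → [ɢ].

[nʊɢɖa]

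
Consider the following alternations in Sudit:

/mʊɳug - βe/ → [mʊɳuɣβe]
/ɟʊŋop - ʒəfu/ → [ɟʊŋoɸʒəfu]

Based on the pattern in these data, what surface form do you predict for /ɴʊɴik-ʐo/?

The data show regressive manner assimilation: /g/ → [ɣ] before /β/; /p/ → [ɸ] before /ʒ/. In each pair only manner changes, matching the following consonant, while place and voice stay constant.
/k/ is a voiceless velar stop. The following trigger /ʐ/ is a fricative, so /k/ must become a fricative as well.
The voiceless velar fricative is [x], so /k/ → [x].

[ɴʊɴixʐo]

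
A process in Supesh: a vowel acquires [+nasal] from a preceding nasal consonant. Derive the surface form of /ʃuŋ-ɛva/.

[ʃuŋɛ̃va]

/ɛ/ sits next to the nasal /ŋ/ and is therefore nasalised to [ɛ̃].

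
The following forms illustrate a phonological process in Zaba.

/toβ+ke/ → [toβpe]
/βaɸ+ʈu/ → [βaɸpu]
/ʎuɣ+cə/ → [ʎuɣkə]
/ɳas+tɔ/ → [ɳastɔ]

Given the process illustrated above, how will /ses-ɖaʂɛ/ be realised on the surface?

The data show progressive place assimilation: /k/ → [p] after /β/; /ʈ/ → [p] after /ɸ/; /c/ → [k] after /ɣ/. In each pair only place changes, matching the preceding consonant, while manner and voice stay constant.
No alternation appears in [ɳastɔ]: there the adjacent consonants already agree in place (/t/ and /s/ are both alveolar), so this form is consistent with the same rule.
/ɖ/ is a voiced retroflex stop. The preceding trigger /s/ is alveolar, so /ɖ/ must become alveolar as well.
The voiced alveolar stop is [d], so /ɖ/ → [d].

[sesdaʂɛ]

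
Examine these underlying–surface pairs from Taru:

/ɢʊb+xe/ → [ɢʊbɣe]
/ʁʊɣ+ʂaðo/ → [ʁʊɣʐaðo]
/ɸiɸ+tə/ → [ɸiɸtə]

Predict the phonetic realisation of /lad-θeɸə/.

[ladðeɸə]

The data show progressive voicing assimilation: /x/ → [ɣ] after /b/; /ʂ/ → [ʐ] after /ɣ/. In each pair only voicing changes, matching the preceding consonant, while place and manner stay constant.
Nothing changes in [ɸiɸtə]: there the adjacent consonants already agree in voicing (/t/ and /ɸ/ are both voiceless), so this form is consistent with the same rule.
The rule targets /θ/ (voiceless dental fricative), which sits after the trigger /d/ (voiced).
The voiced dental fricative is [ð], so /θ/ → [ð].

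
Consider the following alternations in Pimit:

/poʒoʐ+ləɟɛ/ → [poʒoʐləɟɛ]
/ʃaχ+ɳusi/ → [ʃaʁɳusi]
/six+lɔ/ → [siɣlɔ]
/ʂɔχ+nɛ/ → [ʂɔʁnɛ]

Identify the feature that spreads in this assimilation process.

voicing

Comparing underlying and surface forms, /χ/ → [ʁ] is the alternation; the neighbouring /ɳ/ is constant.
The change voiceless → voiced matches the voicing of the following /ɳ/, identifying this as voicing assimilation.
The same holds elsewhere in the data: /x/ → [ɣ] before /l/ (voiceless → voiced, matching voiced); /χ/ → [ʁ] before /n/ (voiceless → voiced, matching voiced) — only voicing changes, and always toward the following segment.
Nothing changes in [poʒoʐləɟɛ]: there the adjacent consonants already agree in voicing (/ʐ/ and /l/ are both voiced), so this form is consistent with the same rule.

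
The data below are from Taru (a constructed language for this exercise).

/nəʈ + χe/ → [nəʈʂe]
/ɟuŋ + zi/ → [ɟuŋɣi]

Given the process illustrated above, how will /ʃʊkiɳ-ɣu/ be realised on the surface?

The data show progressive place assimilation: /χ/ → [ʂ] after /ʈ/; /z/ → [ɣ] after /ŋ/. In each pair only place changes, matching the preceding consonant, while manner and voice stay constant.
The rule targets /ɣ/ (voiced velar fricative), which sits after the trigger /ɳ/ (retroflex).
A voiced retroflex fricative is [ʐ], so the surface segment is [ʐ].

[ʃʊkiɳʐu]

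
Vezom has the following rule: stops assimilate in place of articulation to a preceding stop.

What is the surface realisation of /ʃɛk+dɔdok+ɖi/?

[ʃɛkgɔdokgi]

The rule targets /d/ (voiced alveolar stop), which sits after the trigger /k/ (velar).
A voiced velar stop is [g], so the surface segment is [g].
The same rule applies at the second boundary: /ɖ/ → [g] next to /k/.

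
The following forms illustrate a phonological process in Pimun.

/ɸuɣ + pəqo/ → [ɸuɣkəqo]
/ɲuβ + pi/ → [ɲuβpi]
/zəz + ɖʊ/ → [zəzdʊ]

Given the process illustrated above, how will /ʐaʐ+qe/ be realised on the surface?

[ʐaʐʈe]

The data show progressive place assimilation: /p/ → [k] after /ɣ/; /ɖ/ → [d] after /z/. In each pair only place changes, matching the preceding consonant, while manner and voice stay constant.
Nothing changes in [ɲuβpi]: there the adjacent consonants already agree in place (/p/ and /β/ are both bilabial), so this form is consistent with the same rule.
/q/ is a voiceless uvular stop. The preceding trigger /ʐ/ is retroflex, so /q/ must become retroflex as well.
Changing only its place to retroflex gives [ʈ] — the voiceless retroflex stop.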